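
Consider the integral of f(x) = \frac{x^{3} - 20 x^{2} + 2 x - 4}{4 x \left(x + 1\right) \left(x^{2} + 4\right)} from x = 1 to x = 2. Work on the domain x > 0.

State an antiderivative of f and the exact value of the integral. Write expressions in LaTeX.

Factor the denominator (4 x \left(x + 1\right) \left(x^{2} + 4\right)) and decompose: f = - \frac{17 x + 78}{20 \left(x^{2} + 4\right)} + \frac{27}{20 \left(x + 1\right)} - \frac{1}{4 x}; each piece integrates to a log, atan, or power term.
F(x) = - \frac{\log{\left(x \right)}}{4} + \frac{27 \log{\left(x + 1 \right)}}{20} - \frac{17 \log{\left(x^{2} + 4 \right)}}{40} - \frac{39 \operatorname{atan}{\left(\frac{x}{2} \right)}}{20} is an antiderivative of f.
Check: d/dx[- \frac{\log{\left(x \right)}}{4} + \frac{27 \log{\left(x + 1 \right)}}{20} - \frac{17 \log{\left(x^{2} + 4 \right)}}{40} - \frac{39 \operatorname{atan}{\left(\frac{x}{2} \right)}}{20}] = \frac{x^{3} - 20 x^{2} + 2 x - 4}{4 x^{4} + 4 x^{3} + 16 x^{2} + 16 x}, which equals f(x).
F(2) = - \frac{39 \pi}{80} - \frac{17 \log{\left(8 \right)}}{40} - \frac{\log{\left(2 \right)}}{4} + \frac{27 \log{\left(3 \right)}}{20}; F(1) = - \frac{39 \operatorname{atan}{\left(\frac{1}{2} \right)}}{20} - \frac{17 \log{\left(5 \right)}}{40} + \frac{27 \log{\left(2 \right)}}{20}.
Integral = F(2) - F(1) = - \frac{39 \pi}{80} - \frac{8 \log{\left(2 \right)}}{5} - \frac{17 \log{\left(8 \right)}}{40} + \frac{17 \log{\left(5 \right)}}{40} + \frac{39 \operatorname{atan}{\left(\frac{1}{2} \right)}}{20} + \frac{27 \log{\left(3 \right)}}{20}.

Antiderivative: F(x) = - \frac{\log{\left(x \right)}}{4} + \frac{27 \log{\left(x + 1 \right)}}{20} - \frac{17 \log{\left(x^{2} + 4 \right)}}{40} - \frac{39 \operatorname{atan}{\left(\frac{x}{2} \right)}}{20}; value = - \frac{39 \pi}{80} - \frac{8 \log{\left(2 \right)}}{5} - \frac{17 \log{\left(8 \right)}}{40} + \frac{17 \log{\left(5 \right)}}{40} + \frac{39 \operatorname{atan}{\left(\frac{1}{2} \right)}}{20} + \frac{27 \log{\left(3 \right)}}{20}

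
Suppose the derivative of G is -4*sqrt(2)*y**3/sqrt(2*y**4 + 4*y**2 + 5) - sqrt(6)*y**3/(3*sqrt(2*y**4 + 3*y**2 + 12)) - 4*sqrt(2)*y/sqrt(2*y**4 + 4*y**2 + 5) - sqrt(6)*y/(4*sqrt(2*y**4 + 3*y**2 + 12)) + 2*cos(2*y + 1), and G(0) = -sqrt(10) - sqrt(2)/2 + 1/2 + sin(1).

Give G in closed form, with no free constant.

G(y) = -sqrt(y**4/3 + y**2/2 + 2)/2 - 2*sqrt(y**4 + 2*y**2 + 5/2) + sin(2*y + 1) + 1/2

The integrand splits into summands that can be handled one at a time.
A general antiderivative is -sqrt(y**4/3 + y**2/2 + 2)/2 - 2*sqrt(y**4 + 2*y**2 + 5/2) + sin(2*y + 1) + C.
The condition gives C = -sqrt(10) - sqrt(2)/2 + 1/2 + sin(1) - (-sqrt(10) - sqrt(2)/2 + sin(1)) = 1/2.
So G(y) = -sqrt(y**4/3 + y**2/2 + 2)/2 - 2*sqrt(y**4 + 2*y**2 + 5/2) + sin(2*y + 1) + 1/2.
Check: d/dy[-sqrt(y**4/3 + y**2/2 + 2)/2 - 2*sqrt(y**4 + 2*y**2 + 5/2) + sin(2*y + 1) + 1/2] = (-48*sqrt(2)*y**3*sqrt(2*y**4 + 3*y**2 + 12) - 4*sqrt(6)*y**3*sqrt(2*y**4 + 4*y**2 + 5) - 48*sqrt(2)*y*sqrt(2*y**4 + 3*y**2 + 12) - 3*sqrt(6)*y*sqrt(2*y**4 + 4*y**2 + 5) + 24*sqrt(2*y**4 + 3*y**2 + 12)*sqrt(2*y**4 + 4*y**2 + 5)*cos(2*y + 1))/(12*sqrt(2*y**4 + 3*y**2 + 12)*sqrt(2*y**4 + 4*y**2 + 5)), which equals G'(y).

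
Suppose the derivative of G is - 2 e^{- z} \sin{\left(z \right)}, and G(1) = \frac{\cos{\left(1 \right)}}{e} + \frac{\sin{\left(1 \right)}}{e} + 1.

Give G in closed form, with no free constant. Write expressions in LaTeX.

G(z) = 1 + e^{- z} \sin{\left(z \right)} + e^{- z} \cos{\left(z \right)}

Since d/dz undoes antidifferentiation here, G(z) must give back the stated G'(z).
A general antiderivative is e^{- z} \sin{\left(z \right)} + e^{- z} \cos{\left(z \right)} + C.
The condition gives C = \frac{\cos{\left(1 \right)}}{e} + \frac{\sin{\left(1 \right)}}{e} + 1 - (\frac{\cos{\left(1 \right)}}{e} + \frac{\sin{\left(1 \right)}}{e}) = 1.
So G(z) = 1 + e^{- z} \sin{\left(z \right)} + e^{- z} \cos{\left(z \right)}.
Check: d/dz[1 + e^{- z} \sin{\left(z \right)} + e^{- z} \cos{\left(z \right)}] = - 2 e^{- z} \sin{\left(z \right)} = G'(z).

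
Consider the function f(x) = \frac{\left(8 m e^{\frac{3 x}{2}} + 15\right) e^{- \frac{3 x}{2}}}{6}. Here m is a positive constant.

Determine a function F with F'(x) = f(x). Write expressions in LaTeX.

An antiderivative is F(x) = \frac{\left(4 m x e^{\frac{3 x}{2}} - 5\right) e^{- \frac{3 x}{2}}}{3}.

Whatever form F(x) takes, F'(x) = f(x) is non-negotiable.
Check: d/dx[\frac{\left(4 m x e^{\frac{3 x}{2}} - 5\right) e^{- \frac{3 x}{2}}}{3}] = \frac{\left(8 m e^{\frac{3 x}{2}} + 15\right) e^{- \frac{3 x}{2}}}{6} = f(x).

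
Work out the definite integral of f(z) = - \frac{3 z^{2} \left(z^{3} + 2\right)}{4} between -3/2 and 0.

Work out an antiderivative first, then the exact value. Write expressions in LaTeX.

Whatever form F(z) takes, F'(z) = f(z) is non-negotiable.
F(z) = - \frac{z^{6}}{8} - \frac{z^{3}}{2} is an antiderivative of f.
Check: d/dz[- \frac{z^{6}}{8} - \frac{z^{3}}{2}] = - \frac{3 z^{5}}{4} - \frac{3 z^{2}}{2}, which equals f(z).
F(0) = 0; F(-3/2) = \frac{135}{512}.
Integral = F(0) - F(-3/2) = - \frac{135}{512}.

Antiderivative: F(z) = - \frac{z^{6}}{8} - \frac{z^{3}}{2}; value = - \frac{135}{512}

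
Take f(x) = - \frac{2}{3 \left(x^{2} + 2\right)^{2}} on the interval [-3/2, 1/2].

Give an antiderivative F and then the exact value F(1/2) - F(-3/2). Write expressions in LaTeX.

Antiderivative: F(x) = \frac{- \sqrt{2} x^{2} \operatorname{atan}{\left(\frac{\sqrt{2} x}{2} \right)} - 2 x - 2 \sqrt{2} \operatorname{atan}{\left(\frac{\sqrt{2} x}{2} \right)}}{12 x^{2} + 24}; value = - \frac{\sqrt{2} \operatorname{atan}{\left(\frac{3 \sqrt{2}}{4} \right)}}{12} - \frac{44}{459} - \frac{\sqrt{2} \operatorname{atan}{\left(\frac{\sqrt{2}}{4} \right)}}{12}

A candidate is checked by its d/dx: the result must match f(x).
F(x) = \frac{- \sqrt{2} x^{2} \operatorname{atan}{\left(\frac{\sqrt{2} x}{2} \right)} - 2 x - 2 \sqrt{2} \operatorname{atan}{\left(\frac{\sqrt{2} x}{2} \right)}}{12 x^{2} + 24} is an antiderivative of f.
Check: d/dx[\frac{- \sqrt{2} x^{2} \operatorname{atan}{\left(\frac{\sqrt{2} x}{2} \right)} - 2 x - 2 \sqrt{2} \operatorname{atan}{\left(\frac{\sqrt{2} x}{2} \right)}}{12 x^{2} + 24}] = - \frac{2}{3 x^{4} + 12 x^{2} + 12}, which equals f(x).
F(1/2) = - \frac{\sqrt{2} \operatorname{atan}{\left(\frac{\sqrt{2}}{4} \right)}}{12} - \frac{1}{27}; F(-3/2) = \frac{1}{17} + \frac{\sqrt{2} \operatorname{atan}{\left(\frac{3 \sqrt{2}}{4} \right)}}{12}.
Integral = F(1/2) - F(-3/2) = - \frac{\sqrt{2} \operatorname{atan}{\left(\frac{3 \sqrt{2}}{4} \right)}}{12} - \frac{44}{459} - \frac{\sqrt{2} \operatorname{atan}{\left(\frac{\sqrt{2}}{4} \right)}}{12}.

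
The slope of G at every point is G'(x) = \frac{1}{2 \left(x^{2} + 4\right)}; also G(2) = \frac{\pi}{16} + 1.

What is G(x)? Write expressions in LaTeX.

Differentiate the proposed G(x) back; it has to land on the given G'(x).
A general antiderivative is \frac{\operatorname{atan}{\left(\frac{x}{2} \right)}}{4} + C.
The condition gives C = \frac{\pi}{16} + 1 - (\frac{\pi}{16}) = 1.
So G(x) = \frac{\operatorname{atan}{\left(\frac{x}{2} \right)} + 4}{4}.
Check: d/dx[\frac{\operatorname{atan}{\left(\frac{x}{2} \right)} + 4}{4}] = \frac{1}{2 x^{2} + 8}, which equals G'(x).

G(x) = \frac{\operatorname{atan}{\left(\frac{x}{2} \right)} + 4}{4}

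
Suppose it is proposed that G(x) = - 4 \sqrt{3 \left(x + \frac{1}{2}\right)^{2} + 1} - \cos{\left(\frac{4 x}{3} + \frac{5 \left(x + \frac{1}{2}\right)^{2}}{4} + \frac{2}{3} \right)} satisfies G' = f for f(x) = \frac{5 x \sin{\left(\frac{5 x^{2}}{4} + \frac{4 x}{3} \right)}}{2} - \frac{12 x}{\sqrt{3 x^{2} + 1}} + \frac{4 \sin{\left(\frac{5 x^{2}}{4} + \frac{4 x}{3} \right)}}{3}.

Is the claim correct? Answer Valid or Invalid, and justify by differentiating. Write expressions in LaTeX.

d/dx[G] = \frac{30 x \sqrt{12 x^{2} + 12 x + 7} \sin{\left(\frac{5 x^{2}}{4} + \frac{31 x}{12} + \frac{47}{48} \right)} - 288 x + 31 \sqrt{12 x^{2} + 12 x + 7} \sin{\left(\frac{5 x^{2}}{4} + \frac{31 x}{12} + \frac{47}{48} \right)} - 144}{12 \sqrt{12 x^{2} + 12 x + 7}}
d/dx[G] - f(x) = \frac{- 30 x \sqrt{3 x^{2} + 1} \sqrt{12 x^{2} + 12 x + 7} \sin{\left(\frac{5 x^{2}}{4} + \frac{4 x}{3} \right)} + 30 x \sqrt{3 x^{2} + 1} \sqrt{12 x^{2} + 12 x + 7} \sin{\left(\frac{5 x^{2}}{4} + \frac{31 x}{12} + \frac{47}{48} \right)} - 288 x \sqrt{3 x^{2} + 1} + 144 x \sqrt{12 x^{2} + 12 x + 7} - 16 \sqrt{3 x^{2} + 1} \sqrt{12 x^{2} + 12 x + 7} \sin{\left(\frac{5 x^{2}}{4} + \frac{4 x}{3} \right)} + 31 \sqrt{3 x^{2} + 1} \sqrt{12 x^{2} + 12 x + 7} \sin{\left(\frac{5 x^{2}}{4} + \frac{31 x}{12} + \frac{47}{48} \right)} - 144 \sqrt{3 x^{2} + 1}}{12 \sqrt{3 x^{2} + 1} \sqrt{12 x^{2} + 12 x + 7}} != 0.

Invalid: d/dx[G] - f = \frac{- 30 x \sqrt{3 x^{2} + 1} \sqrt{12 x^{2} + 12 x + 7} \sin{\left(\frac{5 x^{2}}{4} + \frac{4 x}{3} \right)} + 30 x \sqrt{3 x^{2} + 1} \sqrt{12 x^{2} + 12 x + 7} \sin{\left(\frac{5 x^{2}}{4} + \frac{31 x}{12} + \frac{47}{48} \right)} - 288 x \sqrt{3 x^{2} + 1} + 144 x \sqrt{12 x^{2} + 12 x + 7} - 16 \sqrt{3 x^{2} + 1} \sqrt{12 x^{2} + 12 x + 7} \sin{\left(\frac{5 x^{2}}{4} + \frac{4 x}{3} \right)} + 31 \sqrt{3 x^{2} + 1} \sqrt{12 x^{2} + 12 x + 7} \sin{\left(\frac{5 x^{2}}{4} + \frac{31 x}{12} + \frac{47}{48} \right)} - 144 \sqrt{3 x^{2} + 1}}{12 \sqrt{3 x^{2} + 1} \sqrt{12 x^{2} + 12 x + 7}}, which is not 0.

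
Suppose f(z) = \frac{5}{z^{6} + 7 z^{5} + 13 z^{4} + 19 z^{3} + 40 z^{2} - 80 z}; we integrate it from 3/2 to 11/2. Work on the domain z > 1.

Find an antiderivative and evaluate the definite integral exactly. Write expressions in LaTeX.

Factor the denominator (z \left(z - 1\right) \left(z + 4\right)^{2} \left(z^{2} + 5\right)) and decompose: f = \frac{17 z - 5}{882 \left(z^{2} + 5\right)} + \frac{349}{35280 \left(z + 4\right)} + \frac{1}{84 \left(z + 4\right)^{2}} + \frac{1}{30 \left(z - 1\right)} - \frac{1}{16 z}; each piece integrates to a log, atan, or power term.
F(z) = - \frac{\log{\left(z \right)}}{16} + \frac{\log{\left(z - 1 \right)}}{30} + \frac{349 \log{\left(z + 4 \right)}}{35280} + \frac{17 \log{\left(z^{2} + 5 \right)}}{1764} - \frac{\sqrt{5} \operatorname{atan}{\left(\frac{\sqrt{5} z}{5} \right)}}{882} - \frac{5}{420 z + 1680} is an antiderivative of f.
Check: d/dz[- \frac{\log{\left(z \right)}}{16} + \frac{\log{\left(z - 1 \right)}}{30} + \frac{349 \log{\left(z + 4 \right)}}{35280} + \frac{17 \log{\left(z^{2} + 5 \right)}}{1764} - \frac{\sqrt{5} \operatorname{atan}{\left(\frac{\sqrt{5} z}{5} \right)}}{882} - \frac{5}{420 z + 1680}] = \frac{5}{z^{6} + 7 z^{5} + 13 z^{4} + 19 z^{3} + 40 z^{2} - 80 z} = f(z).
F(11/2) = - \frac{\log{\left(\frac{11}{2} \right)}}{16} - \frac{\sqrt{5} \operatorname{atan}{\left(\frac{11 \sqrt{5}}{10} \right)}}{882} - \frac{1}{798} + \frac{349 \log{\left(\frac{19}{2} \right)}}{35280} + \frac{17 \log{\left(\frac{141}{4} \right)}}{1764} + \frac{\log{\left(\frac{9}{2} \right)}}{30}; F(3/2) = - \frac{\log{\left(\frac{3}{2} \right)}}{16} - \frac{\log{\left(2 \right)}}{30} - \frac{1}{462} - \frac{\sqrt{5} \operatorname{atan}{\left(\frac{3 \sqrt{5}}{10} \right)}}{882} + \frac{349 \log{\left(\frac{11}{2} \right)}}{35280} + \frac{17 \log{\left(\frac{29}{4} \right)}}{1764}.
Integral = F(11/2) - F(3/2) = - \frac{1277 \log{\left(\frac{11}{2} \right)}}{17640} - \frac{17 \log{\left(\frac{29}{4} \right)}}{1764} - \frac{\sqrt{5} \operatorname{atan}{\left(\frac{11 \sqrt{5}}{10} \right)}}{882} + \frac{4}{4389} + \frac{\sqrt{5} \operatorname{atan}{\left(\frac{3 \sqrt{5}}{10} \right)}}{882} + \frac{349 \log{\left(\frac{19}{2} \right)}}{35280} + \frac{\log{\left(2 \right)}}{30} + \frac{\log{\left(\frac{3}{2} \right)}}{16} + \frac{17 \log{\left(\frac{141}{4} \right)}}{1764} + \frac{\log{\left(\frac{9}{2} \right)}}{30}.

Antiderivative: F(z) = - \frac{\log{\left(z \right)}}{16} + \frac{\log{\left(z - 1 \right)}}{30} + \frac{349 \log{\left(z + 4 \right)}}{35280} + \frac{17 \log{\left(z^{2} + 5 \right)}}{1764} - \frac{\sqrt{5} \operatorname{atan}{\left(\frac{\sqrt{5} z}{5} \right)}}{882} - \frac{5}{420 z + 1680}; value = - \frac{1277 \log{\left(\frac{11}{2} \right)}}{17640} - \frac{17 \log{\left(\frac{29}{4} \right)}}{1764} - \frac{\sqrt{5} \operatorname{atan}{\left(\frac{11 \sqrt{5}}{10} \right)}}{882} + \frac{4}{4389} + \frac{\sqrt{5} \operatorname{atan}{\left(\frac{3 \sqrt{5}}{10} \right)}}{882} + \frac{349 \log{\left(\frac{19}{2} \right)}}{35280} + \frac{\log{\left(2 \right)}}{30} + \frac{\log{\left(\frac{3}{2} \right)}}{16} + \frac{17 \log{\left(\frac{141}{4} \right)}}{1764} + \frac{\log{\left(\frac{9}{2} \right)}}{30}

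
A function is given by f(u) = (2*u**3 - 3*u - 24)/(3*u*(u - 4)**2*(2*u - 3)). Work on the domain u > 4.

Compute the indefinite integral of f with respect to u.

The denominator factors as 3*u*(u - 4)**2*(2*u - 3); partial fractions split f into directly integrable pieces: -58/(75*(2*u - 3)) + 83/(150*(u - 4)) + 23/(15*(u - 4)**2) + 1/(6*u).
Check: d/du[log(u)/6 + 83*log(u - 4)/150 - 29*log(u - 3/2)/75 - 23/(15*u - 60)] = (2*u**3 - 3*u - 24)/(6*u**4 - 57*u**3 + 168*u**2 - 144*u), which equals f(u).

F(u) = log(u)/6 + 83*log(u - 4)/150 - 29*log(u - 3/2)/75 - 23/(15*u - 60) + C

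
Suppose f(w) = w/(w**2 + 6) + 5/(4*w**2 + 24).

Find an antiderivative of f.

An antiderivative is F(w) = log(w**2 + 6)/2 + 5*sqrt(6)*atan(sqrt(6)*w/6)/24.

Integrate term by term and add the pieces.
Check: d/dw[log(w**2 + 6)/2 + 5*sqrt(6)*atan(sqrt(6)*w/6)/24] = (4*w + 5)/(4*w**2 + 24), which equals f(w).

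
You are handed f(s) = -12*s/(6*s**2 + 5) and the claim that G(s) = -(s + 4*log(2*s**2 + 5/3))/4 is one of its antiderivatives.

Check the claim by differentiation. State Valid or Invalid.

Invalid: d/ds[G] - f = -1/4, which is not 0.

d/ds[G] = (-6*s**2 - 48*s - 5)/(24*s**2 + 20)
d/ds[G] - f(s) = -1/4 != 0.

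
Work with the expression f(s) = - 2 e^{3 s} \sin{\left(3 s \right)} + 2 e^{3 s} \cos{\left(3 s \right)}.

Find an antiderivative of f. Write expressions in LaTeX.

An antiderivative is F(s) = \frac{2 e^{3 s} \cos{\left(3 s \right)}}{3}.

f has the shape u'v + uv' for u = \frac{2 \cos{\left(3 s \right)}}{3} and v = e^{3 s} — it is the derivative of the product u*v.
Check: d/ds[\frac{2 e^{3 s} \cos{\left(3 s \right)}}{3}] = - 2 e^{3 s} \sin{\left(3 s \right)} + 2 e^{3 s} \cos{\left(3 s \right)} = f(s).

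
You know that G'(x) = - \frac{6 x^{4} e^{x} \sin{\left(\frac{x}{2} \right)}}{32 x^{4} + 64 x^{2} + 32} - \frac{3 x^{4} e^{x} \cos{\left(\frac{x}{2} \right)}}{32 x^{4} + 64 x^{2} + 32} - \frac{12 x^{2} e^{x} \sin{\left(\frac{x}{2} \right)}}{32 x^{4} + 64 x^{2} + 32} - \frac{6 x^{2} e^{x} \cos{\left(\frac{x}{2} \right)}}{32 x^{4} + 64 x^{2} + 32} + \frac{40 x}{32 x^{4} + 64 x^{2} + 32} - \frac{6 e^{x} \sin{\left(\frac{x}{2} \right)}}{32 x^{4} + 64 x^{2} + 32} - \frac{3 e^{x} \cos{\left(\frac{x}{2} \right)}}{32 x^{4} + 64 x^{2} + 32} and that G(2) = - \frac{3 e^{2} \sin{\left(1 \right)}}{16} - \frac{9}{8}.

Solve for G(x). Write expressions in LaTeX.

The integrand splits into summands that can be handled one at a time.
A general antiderivative is - \frac{3 e^{x} \sin{\left(\frac{x}{2} \right)}}{16} - \frac{5}{4 \left(2 x^{2} + 2\right)} + C.
The condition gives C = - \frac{3 e^{2} \sin{\left(1 \right)}}{16} - \frac{9}{8} - (- \frac{3 e^{2} \sin{\left(1 \right)}}{16} - \frac{1}{8}) = -1.
So G(x) = \frac{- 3 x^{2} e^{x} \sin{\left(\frac{x}{2} \right)} - 16 x^{2} - 3 e^{x} \sin{\left(\frac{x}{2} \right)} - 26}{16 x^{2} + 16}.
Check: d/dx[\frac{- 3 x^{2} e^{x} \sin{\left(\frac{x}{2} \right)} - 16 x^{2} - 3 e^{x} \sin{\left(\frac{x}{2} \right)} - 26}{16 x^{2} + 16}] = \frac{- 6 x^{4} e^{x} \sin{\left(\frac{x}{2} \right)} - 3 x^{4} e^{x} \cos{\left(\frac{x}{2} \right)} - 12 x^{2} e^{x} \sin{\left(\frac{x}{2} \right)} - 6 x^{2} e^{x} \cos{\left(\frac{x}{2} \right)} + 40 x - 6 e^{x} \sin{\left(\frac{x}{2} \right)} - 3 e^{x} \cos{\left(\frac{x}{2} \right)}}{32 x^{4} + 64 x^{2} + 32}, which equals G'(x).

G(x) = \frac{- 3 x^{2} e^{x} \sin{\left(\frac{x}{2} \right)} - 16 x^{2} - 3 e^{x} \sin{\left(\frac{x}{2} \right)} - 26}{16 x^{2} + 16}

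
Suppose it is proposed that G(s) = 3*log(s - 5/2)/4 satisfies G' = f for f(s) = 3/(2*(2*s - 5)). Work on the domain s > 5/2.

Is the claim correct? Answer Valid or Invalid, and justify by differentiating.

Valid. The derivative of G reproduces f.

d/ds[G] = 3/(4*s - 10)
This equals f(s) exactly, so the claim holds.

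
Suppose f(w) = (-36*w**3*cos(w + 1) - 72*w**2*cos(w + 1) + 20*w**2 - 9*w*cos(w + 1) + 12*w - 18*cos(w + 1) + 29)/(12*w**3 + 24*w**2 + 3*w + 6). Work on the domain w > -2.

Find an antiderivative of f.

An antiderivative is F(w) = (5*log(w + 2) - 9*sin(w + 1) + 6*atan(2*w))/3.

Differentiate the proposed F(w) back; it has to land on f(w) exactly.
Check: d/dw[(5*log(w + 2) - 9*sin(w + 1) + 6*atan(2*w))/3] = (-36*w**3*cos(w + 1) - 72*w**2*cos(w + 1) + 20*w**2 - 9*w*cos(w + 1) + 12*w - 18*cos(w + 1) + 29)/(12*w**3 + 24*w**2 + 3*w + 6) = f(w).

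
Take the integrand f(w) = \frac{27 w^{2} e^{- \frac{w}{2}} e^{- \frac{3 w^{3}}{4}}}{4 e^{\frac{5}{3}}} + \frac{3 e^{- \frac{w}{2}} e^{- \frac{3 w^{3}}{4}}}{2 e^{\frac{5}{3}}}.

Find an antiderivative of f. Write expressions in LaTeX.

An antiderivative is F(w) = - \frac{3 e^{- \frac{w}{2}} e^{- \frac{3 w^{3}}{4}}}{e^{\frac{5}{3}}}.

The substitution u = - \frac{3 w^{3}}{4} - \frac{w}{2} - \frac{5}{3} works: f is exactly (dF/du)*(du/dw) for that inner function.
Check: d/dw[- \frac{3 e^{- \frac{w}{2}} e^{- \frac{3 w^{3}}{4}}}{e^{\frac{5}{3}}}] = \frac{\left(27 w^{2} + 6\right) e^{- \frac{w}{2}} e^{- \frac{3 w^{3}}{4}}}{4 e^{\frac{5}{3}}}, which equals f(w).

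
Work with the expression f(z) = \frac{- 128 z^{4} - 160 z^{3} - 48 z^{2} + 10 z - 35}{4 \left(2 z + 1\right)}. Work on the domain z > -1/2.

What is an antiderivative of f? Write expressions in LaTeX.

An antiderivative is F(z) = - 4 z^{4} - 4 z^{3} + \frac{5 z}{4} - 5 \log{\left(3 z + \frac{3}{2} \right)}.

For F(z) to be correct the identity F'(z) - f(z) = 0 must hold.
Check: d/dz[- 4 z^{4} - 4 z^{3} + \frac{5 z}{4} - 5 \log{\left(3 z + \frac{3}{2} \right)}] = \frac{- 128 z^{4} - 160 z^{3} - 48 z^{2} + 10 z - 35}{8 z + 4}, which equals f(z).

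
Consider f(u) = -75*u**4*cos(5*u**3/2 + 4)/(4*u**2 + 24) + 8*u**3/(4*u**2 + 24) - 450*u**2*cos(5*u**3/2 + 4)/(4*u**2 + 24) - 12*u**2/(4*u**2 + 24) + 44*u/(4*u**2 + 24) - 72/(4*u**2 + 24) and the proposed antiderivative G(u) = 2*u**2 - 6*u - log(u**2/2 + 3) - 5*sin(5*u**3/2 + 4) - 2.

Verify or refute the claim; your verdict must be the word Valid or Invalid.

d/du[G] = (-75*u**4*cos(5*u**3/2 + 4) + 8*u**3 - 450*u**2*cos(5*u**3/2 + 4) - 12*u**2 + 44*u - 72)/(2*u**2 + 12)
d/du[G] - f(u) = (-75*u**4*cos(5*u**3/2 + 4) + 8*u**3 - 450*u**2*cos(5*u**3/2 + 4) - 12*u**2 + 44*u - 72)/(4*u**2 + 24) != 0.

Invalid: d/du[G] - f = (-75*u**4*cos(5*u**3/2 + 4) + 8*u**3 - 450*u**2*cos(5*u**3/2 + 4) - 12*u**2 + 44*u - 72)/(4*u**2 + 24), which is not 0.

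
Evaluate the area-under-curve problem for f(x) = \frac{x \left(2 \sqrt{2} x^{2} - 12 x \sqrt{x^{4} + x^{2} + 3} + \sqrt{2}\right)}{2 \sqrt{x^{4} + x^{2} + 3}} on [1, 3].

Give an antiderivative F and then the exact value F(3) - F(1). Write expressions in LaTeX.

Since d/dx undoes antidifferentiation here, F'(x) = f(x) is required of F(x).
F(x) = - 2 x^{3} + \frac{\sqrt{2} \sqrt{x^{4} + x^{2} + 3}}{2} is an antiderivative of f.
Check: d/dx[- 2 x^{3} + \frac{\sqrt{2} \sqrt{x^{4} + x^{2} + 3}}{2}] = \frac{2 \sqrt{2} x^{3} - 12 x^{2} \sqrt{x^{4} + x^{2} + 3} + \sqrt{2} x}{2 \sqrt{x^{4} + x^{2} + 3}}, which equals f(x).
F(3) = -54 + \frac{\sqrt{186}}{2}; F(1) = -2 + \frac{\sqrt{10}}{2}.
Integral = F(3) - F(1) = -52 - \frac{\sqrt{10}}{2} + \frac{\sqrt{186}}{2}.

Antiderivative: F(x) = - 2 x^{3} + \frac{\sqrt{2} \sqrt{x^{4} + x^{2} + 3}}{2}; value = -52 - \frac{\sqrt{10}}{2} + \frac{\sqrt{186}}{2}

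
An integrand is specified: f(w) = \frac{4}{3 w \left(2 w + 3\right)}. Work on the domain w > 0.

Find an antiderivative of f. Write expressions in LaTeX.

An antiderivative is F(w) = - \frac{4 \left(- \log{\left(w \right)} + \log{\left(w + \frac{3}{2} \right)}\right)}{9}.

The denominator factors as 3 w \left(2 w + 3\right); partial fractions split f into directly integrable pieces: - \frac{8}{9 \left(2 w + 3\right)} + \frac{4}{9 w}.
Check: d/dw[- \frac{4 \left(- \log{\left(w \right)} + \log{\left(w + \frac{3}{2} \right)}\right)}{9}] = \frac{4}{6 w^{2} + 9 w}, which equals f(w).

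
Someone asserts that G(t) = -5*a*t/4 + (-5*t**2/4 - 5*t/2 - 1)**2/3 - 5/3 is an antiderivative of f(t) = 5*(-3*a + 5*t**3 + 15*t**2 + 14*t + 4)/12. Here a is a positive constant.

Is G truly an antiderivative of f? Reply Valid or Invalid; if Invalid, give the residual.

d/dt[G] = -5*a/4 + 25*t**3/12 + 25*t**2/4 + 35*t/6 + 5/3
This equals f(t) exactly, so the claim holds.

Valid: G'(t) = f(t).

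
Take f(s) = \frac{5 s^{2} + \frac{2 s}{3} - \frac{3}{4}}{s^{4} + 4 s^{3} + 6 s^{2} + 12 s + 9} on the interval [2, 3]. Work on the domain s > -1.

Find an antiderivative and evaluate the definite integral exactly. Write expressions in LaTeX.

The denominator factors as 12 \left(s + 1\right) \left(s + 3\right) \left(s^{2} + 3\right); partial fractions split f into directly integrable pieces: \frac{63 s + 8}{48 \left(s^{2} + 3\right)} - \frac{169}{96 \left(s + 3\right)} + \frac{43}{96 \left(s + 1\right)}.
F(s) = \frac{129 \log{\left(s + 1 \right)} - 507 \log{\left(s + 3 \right)} + 189 \log{\left(s^{2} + 3 \right)} + 16 \sqrt{3} \operatorname{atan}{\left(\frac{\sqrt{3} s}{3} \right)}}{288} is an antiderivative of f.
Check: d/ds[\frac{129 \log{\left(s + 1 \right)} - 507 \log{\left(s + 3 \right)} + 189 \log{\left(s^{2} + 3 \right)} + 16 \sqrt{3} \operatorname{atan}{\left(\frac{\sqrt{3} s}{3} \right)}}{288}] = \frac{60 s^{2} + 8 s - 9}{12 s^{4} + 48 s^{3} + 72 s^{2} + 144 s + 108}, which equals f(s).
F(3) = - \frac{169 \log{\left(6 \right)}}{96} + \frac{\sqrt{3} \pi}{54} + \frac{43 \log{\left(4 \right)}}{96} + \frac{21 \log{\left(12 \right)}}{32}; F(2) = - \frac{169 \log{\left(5 \right)}}{96} + \frac{\sqrt{3} \operatorname{atan}{\left(\frac{2 \sqrt{3}}{3} \right)}}{18} + \frac{43 \log{\left(3 \right)}}{96} + \frac{21 \log{\left(7 \right)}}{32}.
Integral = F(3) - F(2) = - \frac{169 \log{\left(6 \right)}}{96} - \frac{21 \log{\left(7 \right)}}{32} - \frac{43 \log{\left(3 \right)}}{96} - \frac{\sqrt{3} \operatorname{atan}{\left(\frac{2 \sqrt{3}}{3} \right)}}{18} + \frac{\sqrt{3} \pi}{54} + \frac{43 \log{\left(4 \right)}}{96} + \frac{21 \log{\left(12 \right)}}{32} + \frac{169 \log{\left(5 \right)}}{96}.

Antiderivative: F(s) = \frac{129 \log{\left(s + 1 \right)} - 507 \log{\left(s + 3 \right)} + 189 \log{\left(s^{2} + 3 \right)} + 16 \sqrt{3} \operatorname{atan}{\left(\frac{\sqrt{3} s}{3} \right)}}{288}; value = - \frac{169 \log{\left(6 \right)}}{96} - \frac{21 \log{\left(7 \right)}}{32} - \frac{43 \log{\left(3 \right)}}{96} - \frac{\sqrt{3} \operatorname{atan}{\left(\frac{2 \sqrt{3}}{3} \right)}}{18} + \frac{\sqrt{3} \pi}{54} + \frac{43 \log{\left(4 \right)}}{96} + \frac{21 \log{\left(12 \right)}}{32} + \frac{169 \log{\left(5 \right)}}{96}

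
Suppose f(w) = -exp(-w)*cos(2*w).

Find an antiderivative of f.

A first test for any F(w): its w-derivative must equal f(w) identically.
Check: d/dw[-2*exp(-w)*sin(2*w)/5 + exp(-w)*cos(2*w)/5] = -exp(-w)*cos(2*w) = f(w).

An antiderivative is F(w) = -2*exp(-w)*sin(2*w)/5 + exp(-w)*cos(2*w)/5.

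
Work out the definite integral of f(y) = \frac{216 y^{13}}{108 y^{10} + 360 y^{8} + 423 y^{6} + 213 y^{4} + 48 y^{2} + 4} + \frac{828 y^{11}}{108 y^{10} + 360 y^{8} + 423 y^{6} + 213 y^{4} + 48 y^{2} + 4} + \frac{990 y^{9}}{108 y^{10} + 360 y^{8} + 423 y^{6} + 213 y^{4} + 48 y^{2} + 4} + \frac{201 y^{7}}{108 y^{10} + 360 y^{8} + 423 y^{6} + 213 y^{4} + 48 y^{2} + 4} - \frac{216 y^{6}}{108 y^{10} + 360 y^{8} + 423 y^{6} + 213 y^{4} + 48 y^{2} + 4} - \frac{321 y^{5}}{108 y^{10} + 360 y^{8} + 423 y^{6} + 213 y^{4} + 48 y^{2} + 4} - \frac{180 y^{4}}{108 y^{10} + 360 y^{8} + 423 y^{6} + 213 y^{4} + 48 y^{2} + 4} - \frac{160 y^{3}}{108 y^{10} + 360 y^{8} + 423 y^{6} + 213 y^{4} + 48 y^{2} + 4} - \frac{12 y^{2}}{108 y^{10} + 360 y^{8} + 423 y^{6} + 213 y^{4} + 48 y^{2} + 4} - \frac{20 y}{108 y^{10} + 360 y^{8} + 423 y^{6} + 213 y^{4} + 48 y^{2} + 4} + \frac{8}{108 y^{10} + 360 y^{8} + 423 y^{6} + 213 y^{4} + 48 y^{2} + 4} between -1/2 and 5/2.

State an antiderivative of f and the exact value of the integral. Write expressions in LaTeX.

Antiderivative: F(y) = \frac{y^{4}}{2} + \frac{y^{2}}{2} + \frac{2 y}{3 y^{4} + \frac{9 y^{2}}{2} + 1} - \log{\left(4 y^{2} + \frac{4}{3} \right)}; value = - \log{\left(\frac{79}{3} \right)} + \log{\left(\frac{7}{3} \right)} + \frac{3978597}{173234}

The integrand splits into summands that can be handled one at a time.
F(y) = \frac{y^{4}}{2} + \frac{y^{2}}{2} + \frac{2 y}{3 y^{4} + \frac{9 y^{2}}{2} + 1} - \log{\left(4 y^{2} + \frac{4}{3} \right)} is an antiderivative of f.
Check: d/dy[\frac{y^{4}}{2} + \frac{y^{2}}{2} + \frac{2 y}{3 y^{4} + \frac{9 y^{2}}{2} + 1} - \log{\left(4 y^{2} + \frac{4}{3} \right)}] = \frac{216 y^{13} + 828 y^{11} + 990 y^{9} + 201 y^{7} - 216 y^{6} - 321 y^{5} - 180 y^{4} - 160 y^{3} - 12 y^{2} - 20 y + 8}{108 y^{10} + 360 y^{8} + 423 y^{6} + 213 y^{4} + 48 y^{2} + 4}, which equals f(y).
F(5/2) = \frac{1699785}{74912} - \log{\left(\frac{79}{3} \right)}; F(-1/2) = - \log{\left(\frac{7}{3} \right)} - \frac{327}{1184}.
Integral = F(5/2) - F(-1/2) = - \log{\left(\frac{79}{3} \right)} + \log{\left(\frac{7}{3} \right)} + \frac{3978597}{173234}.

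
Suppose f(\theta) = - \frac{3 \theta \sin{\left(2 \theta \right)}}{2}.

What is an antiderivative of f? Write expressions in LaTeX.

An antiderivative is F(\theta) = \frac{3 \theta \cos{\left(2 \theta \right)}}{4} - \frac{3 \sin{\left(2 \theta \right)}}{8}.

A candidate is checked by its d/d\theta: the result must match f(\theta).
Check: d/d\theta[\frac{3 \theta \cos{\left(2 \theta \right)}}{4} - \frac{3 \sin{\left(2 \theta \right)}}{8}] = - \frac{3 \theta \sin{\left(2 \theta \right)}}{2} = f(\theta).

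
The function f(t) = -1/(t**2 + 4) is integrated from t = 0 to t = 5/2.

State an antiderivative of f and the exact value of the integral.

A candidate is checked by its d/dt: the result must match f(t).
F(t) = -atan(t/2)/2 is an antiderivative of f.
Check: d/dt[-atan(t/2)/2] = -1/(t**2 + 4) = f(t).
F(5/2) = -atan(5/4)/2; F(0) = 0.
Integral = F(5/2) - F(0) = -atan(5/4)/2.

Antiderivative: F(t) = -atan(t/2)/2; value = -atan(5/4)/2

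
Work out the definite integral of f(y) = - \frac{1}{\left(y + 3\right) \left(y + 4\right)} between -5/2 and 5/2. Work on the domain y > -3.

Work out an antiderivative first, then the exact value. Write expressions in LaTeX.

Factor the denominator (\left(y + 3\right) \left(y + 4\right)) and decompose: f = \frac{1}{y + 4} - \frac{1}{y + 3}; each piece integrates to a log, atan, or power term.
F(y) = - \log{\left(y + 3 \right)} + \log{\left(y + 4 \right)} is an antiderivative of f.
Check: d/dy[- \log{\left(y + 3 \right)} + \log{\left(y + 4 \right)}] = - \frac{1}{y^{2} + 7 y + 12}, which equals f(y).
F(5/2) = - \log{\left(\frac{11}{2} \right)} + \log{\left(\frac{13}{2} \right)}; F(-5/2) = \log{\left(\frac{3}{2} \right)} + \log{\left(2 \right)}.
Integral = F(5/2) - F(-5/2) = - \log{\left(\frac{11}{2} \right)} - \log{\left(2 \right)} - \log{\left(\frac{3}{2} \right)} + \log{\left(\frac{13}{2} \right)}.

Antiderivative: F(y) = - \log{\left(y + 3 \right)} + \log{\left(y + 4 \right)}; value = - \log{\left(\frac{11}{2} \right)} - \log{\left(2 \right)} - \log{\left(\frac{3}{2} \right)} + \log{\left(\frac{13}{2} \right)}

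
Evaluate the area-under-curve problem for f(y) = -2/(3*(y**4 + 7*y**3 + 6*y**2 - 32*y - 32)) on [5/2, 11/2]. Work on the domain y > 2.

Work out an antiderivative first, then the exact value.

Antiderivative: F(y) = (-(y + 4)*log(y - 2) + 4*(y + 4)*log(y + 1) - 3*(y + 4)*log(y + 4) + 6)/(162*(y + 4)); value = -log(19/2)/54 - 5*log(7/2)/162 - log(2)/162 - 4/2223 + 7*log(13/2)/162

Factor the denominator (3*(y - 2)*(y + 1)*(y + 4)**2) and decompose: f = -1/(54*(y + 4)) - 1/(27*(y + 4)**2) + 2/(81*(y + 1)) - 1/(162*(y - 2)); each piece integrates to a log, atan, or power term.
F(y) = (-(y + 4)*log(y - 2) + 4*(y + 4)*log(y + 1) - 3*(y + 4)*log(y + 4) + 6)/(162*(y + 4)) is an antiderivative of f.
Check: d/dy[(-(y + 4)*log(y - 2) + 4*(y + 4)*log(y + 1) - 3*(y + 4)*log(y + 4) + 6)/(162*(y + 4))] = -2/(3*y**4 + 21*y**3 + 18*y**2 - 96*y - 96), which equals f(y).
F(11/2) = -log(19/2)/54 - log(7/2)/162 + 2/513 + 2*log(13/2)/81; F(5/2) = -log(13/2)/54 + log(2)/162 + 2/351 + 2*log(7/2)/81.
Integral = F(11/2) - F(5/2) = -log(19/2)/54 - 5*log(7/2)/162 - log(2)/162 - 4/2223 + 7*log(13/2)/162.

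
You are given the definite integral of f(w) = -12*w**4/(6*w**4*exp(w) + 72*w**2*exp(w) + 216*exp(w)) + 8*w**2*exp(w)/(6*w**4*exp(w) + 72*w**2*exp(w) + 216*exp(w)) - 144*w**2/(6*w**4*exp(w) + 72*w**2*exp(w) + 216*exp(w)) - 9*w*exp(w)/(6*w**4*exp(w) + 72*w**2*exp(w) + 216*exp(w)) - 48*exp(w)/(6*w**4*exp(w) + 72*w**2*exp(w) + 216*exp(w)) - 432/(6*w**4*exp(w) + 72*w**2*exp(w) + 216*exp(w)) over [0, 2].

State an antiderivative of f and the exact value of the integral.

Antiderivative: F(w) = -4*w/(3*w**2 + 18) + 2*exp(-w) + 3/(4*w**2 + 24); value = -139/60 + 2*exp(-2)

Integrate term by term and add the pieces.
F(w) = -4*w/(3*w**2 + 18) + 2*exp(-w) + 3/(4*w**2 + 24) is an antiderivative of f.
Check: d/dw[-4*w/(3*w**2 + 18) + 2*exp(-w) + 3/(4*w**2 + 24)] = (-12*w**4 + 8*w**2*exp(w) - 144*w**2 - 9*w*exp(w) - 48*exp(w) - 432)/(6*w**4*exp(w) + 72*w**2*exp(w) + 216*exp(w)), which equals f(w).
F(2) = -23/120 + 2*exp(-2); F(0) = 17/8.
Integral = F(2) - F(0) = -139/60 + 2*exp(-2).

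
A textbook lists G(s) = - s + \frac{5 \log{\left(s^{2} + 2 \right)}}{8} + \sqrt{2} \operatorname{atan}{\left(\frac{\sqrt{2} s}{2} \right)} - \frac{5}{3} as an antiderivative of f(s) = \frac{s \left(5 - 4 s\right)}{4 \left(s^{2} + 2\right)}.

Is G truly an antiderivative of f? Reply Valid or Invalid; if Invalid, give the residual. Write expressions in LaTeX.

Valid. The derivative of G reproduces f.

d/ds[G] = \frac{- 4 s^{2} + 5 s}{4 s^{2} + 8}
This equals f(s) exactly, so the claim holds.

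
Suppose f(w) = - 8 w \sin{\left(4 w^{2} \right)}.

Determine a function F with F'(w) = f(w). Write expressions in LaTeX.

An antiderivative is F(w) = \cos{\left(4 w^{2} \right)}.

The substitution u = 4 w^{2} works: f is exactly (dF/du)*(du/dw) for that inner function.
Check: d/dw[\cos{\left(4 w^{2} \right)}] = - 8 w \sin{\left(4 w^{2} \right)} = f(w).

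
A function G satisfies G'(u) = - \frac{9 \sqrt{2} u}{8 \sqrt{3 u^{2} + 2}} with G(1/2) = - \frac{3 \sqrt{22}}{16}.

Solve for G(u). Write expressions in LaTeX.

The substitution w = \frac{3 u^{2}}{2} + 1 works: G'(u) is exactly (dG/dw)*(dw/du) for that inner function.
A general antiderivative is - \frac{3 \sqrt{\frac{3 u^{2}}{2} + 1}}{4} + C.
The condition gives C = - \frac{3 \sqrt{22}}{16} - (- \frac{3 \sqrt{22}}{16}) = 0.
So G(u) = - \frac{3 \sqrt{2} \sqrt{3 u^{2} + 2}}{8}.
Check: d/du[- \frac{3 \sqrt{2} \sqrt{3 u^{2} + 2}}{8}] = - \frac{9 \sqrt{2} u}{8 \sqrt{3 u^{2} + 2}} = G'(u).

G(u) = - \frac{3 \sqrt{2} \sqrt{3 u^{2} + 2}}{8}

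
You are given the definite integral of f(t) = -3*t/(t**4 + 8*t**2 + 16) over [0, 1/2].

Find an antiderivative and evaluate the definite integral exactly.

The substitution u = t**2 + 4 works: f is exactly (dF/du)*(du/dt) for that inner function.
F(t) = 3/(2*(t**2 + 4)) is an antiderivative of f.
Check: d/dt[3/(2*(t**2 + 4))] = -3*t/(t**4 + 8*t**2 + 16) = f(t).
F(1/2) = 6/17; F(0) = 3/8.
Integral = F(1/2) - F(0) = -3/136.

Antiderivative: F(t) = 3/(2*(t**2 + 4)); value = -3/136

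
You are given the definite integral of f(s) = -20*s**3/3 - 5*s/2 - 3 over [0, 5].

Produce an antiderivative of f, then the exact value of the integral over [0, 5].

Integrate term by term and add the pieces.
F(s) = -5*s**4/3 - 5*s**2/4 - 3*s is an antiderivative of f.
Check: d/ds[-5*s**4/3 - 5*s**2/4 - 3*s] = -20*s**3/3 - 5*s/2 - 3 = f(s).
F(5) = -13055/12; F(0) = 0.
Integral = F(5) - F(0) = -13055/12.

Antiderivative: F(s) = -5*s**4/3 - 5*s**2/4 - 3*s; value = -13055/12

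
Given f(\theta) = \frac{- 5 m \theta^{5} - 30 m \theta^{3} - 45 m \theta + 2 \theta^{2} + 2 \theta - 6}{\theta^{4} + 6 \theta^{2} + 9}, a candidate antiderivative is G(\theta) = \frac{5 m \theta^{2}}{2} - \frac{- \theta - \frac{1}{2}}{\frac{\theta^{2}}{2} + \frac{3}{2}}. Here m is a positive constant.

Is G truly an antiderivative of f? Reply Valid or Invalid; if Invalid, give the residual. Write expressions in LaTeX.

d/d\theta[G] = \frac{5 m \theta^{5} + 30 m \theta^{3} + 45 m \theta - 2 \theta^{2} - 2 \theta + 6}{\theta^{4} + 6 \theta^{2} + 9}
d/d\theta[G] - f(\theta) = \frac{10 m \theta^{5} + 60 m \theta^{3} + 90 m \theta - 4 \theta^{2} - 4 \theta + 12}{\theta^{4} + 6 \theta^{2} + 9} != 0.

Invalid: d/d\theta[G] - f = \frac{10 m \theta^{5} + 60 m \theta^{3} + 90 m \theta - 4 \theta^{2} - 4 \theta + 12}{\theta^{4} + 6 \theta^{2} + 9}, which is not 0.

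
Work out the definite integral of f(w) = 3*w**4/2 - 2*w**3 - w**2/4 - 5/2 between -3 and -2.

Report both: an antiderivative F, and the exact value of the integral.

Integrate term by term and add the pieces.
F(w) = 3*w**5/10 - w**4/2 - w**3/12 - 5*w/2 is an antiderivative of f.
Check: d/dw[3*w**5/10 - w**4/2 - w**3/12 - 5*w/2] = 3*w**4/2 - 2*w**3 - w**2/4 - 5/2 = f(w).
F(-2) = -179/15; F(-3) = -2073/20.
Integral = F(-2) - F(-3) = 5503/60.

Antiderivative: F(w) = 3*w**5/10 - w**4/2 - w**3/12 - 5*w/2; value = 5503/60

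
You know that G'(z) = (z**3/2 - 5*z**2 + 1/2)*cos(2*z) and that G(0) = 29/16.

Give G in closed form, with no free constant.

Check a candidate G(z) by differentiating: d/dz[G] must match the given G'(z).
A general antiderivative is z**3*sin(2*z)/4 - 5*z**2*sin(2*z)/2 + 3*z**2*cos(2*z)/8 - 3*z*sin(2*z)/8 - 5*z*cos(2*z)/2 + 3*sin(2*z)/2 - 3*cos(2*z)/16 + C.
The condition gives C = 29/16 - (-3/16) = 2.
So G(z) = z**3*sin(2*z)/4 - 5*z**2*sin(2*z)/2 + 3*z**2*cos(2*z)/8 - 3*z*sin(2*z)/8 - 5*z*cos(2*z)/2 + 3*sin(2*z)/2 - 3*cos(2*z)/16 + 2.
Check: d/dz[z**3*sin(2*z)/4 - 5*z**2*sin(2*z)/2 + 3*z**2*cos(2*z)/8 - 3*z*sin(2*z)/8 - 5*z*cos(2*z)/2 + 3*sin(2*z)/2 - 3*cos(2*z)/16 + 2] = z**3*cos(2*z)/2 - 5*z**2*cos(2*z) + cos(2*z)/2, which equals G'(z).

G(z) = z**3*sin(2*z)/4 - 5*z**2*sin(2*z)/2 + 3*z**2*cos(2*z)/8 - 3*z*sin(2*z)/8 - 5*z*cos(2*z)/2 + 3*sin(2*z)/2 - 3*cos(2*z)/16 + 2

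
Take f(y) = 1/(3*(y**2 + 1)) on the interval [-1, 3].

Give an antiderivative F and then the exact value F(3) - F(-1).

An antiderivative F(y) passes only if d/dy[F] lands on f(y) exactly.
F(y) = atan(y)/3 is an antiderivative of f.
Check: d/dy[atan(y)/3] = 1/(3*y**2 + 3), which equals f(y).
F(3) = atan(3)/3; F(-1) = -pi/12.
Integral = F(3) - F(-1) = pi/12 + atan(3)/3.

Antiderivative: F(y) = atan(y)/3; value = pi/12 + atan(3)/3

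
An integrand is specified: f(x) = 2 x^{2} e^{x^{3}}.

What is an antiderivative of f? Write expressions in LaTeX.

An antiderivative is F(x) = \frac{2 e^{x^{3}}}{3}.

Whatever form F(x) takes, F'(x) = f(x) is non-negotiable.
Check: d/dx[\frac{2 e^{x^{3}}}{3}] = 2 x^{2} e^{x^{3}} = f(x).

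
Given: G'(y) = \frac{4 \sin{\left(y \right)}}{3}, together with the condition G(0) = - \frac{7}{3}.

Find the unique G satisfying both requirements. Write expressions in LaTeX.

Any candidate G(y) must reproduce the stated G'(y) exactly.
A general antiderivative is - \frac{4 \cos{\left(y \right)}}{3} + C.
The condition gives C = - \frac{7}{3} - (- \frac{4}{3}) = -1.
So G(y) = - \frac{4 \cos{\left(y \right)}}{3} - 1.
Check: d/dy[- \frac{4 \cos{\left(y \right)}}{3} - 1] = \frac{4 \sin{\left(y \right)}}{3} = G'(y).

G(y) = - \frac{4 \cos{\left(y \right)}}{3} - 1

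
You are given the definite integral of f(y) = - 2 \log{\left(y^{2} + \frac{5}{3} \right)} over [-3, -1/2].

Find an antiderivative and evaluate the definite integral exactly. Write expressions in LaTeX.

Antiderivative: F(y) = - 2 y \log{\left(y^{2} + \frac{5}{3} \right)} + 4 y - \frac{4 \sqrt{15} \operatorname{atan}{\left(\frac{\sqrt{15} y}{5} \right)}}{3}; value = - 6 \log{\left(\frac{32}{3} \right)} - \frac{4 \sqrt{15} \operatorname{atan}{\left(\frac{3 \sqrt{15}}{5} \right)}}{3} + \log{\left(\frac{23}{12} \right)} + \frac{4 \sqrt{15} \operatorname{atan}{\left(\frac{\sqrt{15}}{10} \right)}}{3} + 10

A candidate is checked by its d/dy: the result must match f(y).
F(y) = - 2 y \log{\left(y^{2} + \frac{5}{3} \right)} + 4 y - \frac{4 \sqrt{15} \operatorname{atan}{\left(\frac{\sqrt{15} y}{5} \right)}}{3} is an antiderivative of f.
Check: d/dy[- 2 y \log{\left(y^{2} + \frac{5}{3} \right)} + 4 y - \frac{4 \sqrt{15} \operatorname{atan}{\left(\frac{\sqrt{15} y}{5} \right)}}{3}] = - 2 \log{\left(y^{2} + \frac{5}{3} \right)} = f(y).
F(-1/2) = -2 + \log{\left(\frac{23}{12} \right)} + \frac{4 \sqrt{15} \operatorname{atan}{\left(\frac{\sqrt{15}}{10} \right)}}{3}; F(-3) = -12 + \frac{4 \sqrt{15} \operatorname{atan}{\left(\frac{3 \sqrt{15}}{5} \right)}}{3} + 6 \log{\left(\frac{32}{3} \right)}.
Integral = F(-1/2) - F(-3) = - 6 \log{\left(\frac{32}{3} \right)} - \frac{4 \sqrt{15} \operatorname{atan}{\left(\frac{3 \sqrt{15}}{5} \right)}}{3} + \log{\left(\frac{23}{12} \right)} + \frac{4 \sqrt{15} \operatorname{atan}{\left(\frac{\sqrt{15}}{10} \right)}}{3} + 10.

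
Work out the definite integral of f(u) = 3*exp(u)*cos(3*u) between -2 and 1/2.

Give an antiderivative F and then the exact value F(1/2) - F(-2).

A first test for any F(u): its u-derivative must equal f(u) identically.
F(u) = 3*(3*sin(3*u) + cos(3*u))*exp(u)/10 is an antiderivative of f.
Check: d/du[3*(3*sin(3*u) + cos(3*u))*exp(u)/10] = 3*exp(u)*cos(3*u) = f(u).
F(1/2) = 3*exp(1/2)*cos(3/2)/10 + 9*exp(1/2)*sin(3/2)/10; F(-2) = -9*exp(-2)*sin(6)/10 + 3*exp(-2)*cos(6)/10.
Integral = F(1/2) - F(-2) = -3*exp(-2)*cos(6)/10 + 9*exp(-2)*sin(6)/10 + 3*exp(1/2)*cos(3/2)/10 + 9*exp(1/2)*sin(3/2)/10.

Antiderivative: F(u) = 3*(3*sin(3*u) + cos(3*u))*exp(u)/10; value = -3*exp(-2)*cos(6)/10 + 9*exp(-2)*sin(6)/10 + 3*exp(1/2)*cos(3/2)/10 + 9*exp(1/2)*sin(3/2)/10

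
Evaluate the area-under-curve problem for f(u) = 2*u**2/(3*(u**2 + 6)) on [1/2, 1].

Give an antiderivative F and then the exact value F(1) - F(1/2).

Whatever form F(u) takes, F'(u) = f(u) is non-negotiable.
F(u) = 2*(u - sqrt(6)*atan(sqrt(6)*u/6))/3 is an antiderivative of f.
Check: d/du[2*(u - sqrt(6)*atan(sqrt(6)*u/6))/3] = 2*u**2/(3*u**2 + 18), which equals f(u).
F(1) = -2*sqrt(6)*atan(sqrt(6)/6)/3 + 2/3; F(1/2) = -2*sqrt(6)*atan(sqrt(6)/12)/3 + 1/3.
Integral = F(1) - F(1/2) = -2*sqrt(6)*atan(sqrt(6)/6)/3 + 2*sqrt(6)*atan(sqrt(6)/12)/3 + 1/3.

Antiderivative: F(u) = 2*(u - sqrt(6)*atan(sqrt(6)*u/6))/3; value = -2*sqrt(6)*atan(sqrt(6)/6)/3 + 2*sqrt(6)*atan(sqrt(6)/12)/3 + 1/3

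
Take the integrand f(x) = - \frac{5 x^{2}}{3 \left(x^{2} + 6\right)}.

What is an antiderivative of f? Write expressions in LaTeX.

An antiderivative is F(x) = \frac{5 \left(- x + \sqrt{6} \operatorname{atan}{\left(\frac{\sqrt{6} x}{6} \right)}\right)}{3}.

Any candidate F(x) must reproduce f(x) exactly when differentiated.
Check: d/dx[\frac{5 \left(- x + \sqrt{6} \operatorname{atan}{\left(\frac{\sqrt{6} x}{6} \right)}\right)}{3}] = - \frac{5 x^{2}}{3 x^{2} + 18}, which equals f(x).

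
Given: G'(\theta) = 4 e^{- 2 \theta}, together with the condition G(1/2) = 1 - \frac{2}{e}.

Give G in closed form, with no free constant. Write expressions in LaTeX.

G(\theta) = 1 - 2 e^{- 2 \theta}

Whatever form G(\theta) takes, its d/d\theta must return the stated G'(\theta).
A general antiderivative is - 2 e^{- 2 \theta} + C.
The condition gives C = 1 - \frac{2}{e} - (- \frac{2}{e}) = 1.
So G(\theta) = 1 - 2 e^{- 2 \theta}.
Check: d/d\theta[1 - 2 e^{- 2 \theta}] = 4 e^{- 2 \theta} = G'(\theta).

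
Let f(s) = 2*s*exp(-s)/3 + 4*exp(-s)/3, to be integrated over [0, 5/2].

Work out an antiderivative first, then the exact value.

f has the shape u'v + uv' for u = -2*s/3 - 2 and v = exp(-s) — it is the derivative of the product u*v.
F(s) = (-2*s - 6)*exp(-s)/3 is an antiderivative of f.
Check: d/ds[(-2*s - 6)*exp(-s)/3] = (2*s + 4)*exp(-s)/3, which equals f(s).
F(5/2) = -11*exp(-5/2)/3; F(0) = -2.
Integral = F(5/2) - F(0) = 2 - 11*exp(-5/2)/3.

Antiderivative: F(s) = (-2*s - 6)*exp(-s)/3; value = 2 - 11*exp(-5/2)/3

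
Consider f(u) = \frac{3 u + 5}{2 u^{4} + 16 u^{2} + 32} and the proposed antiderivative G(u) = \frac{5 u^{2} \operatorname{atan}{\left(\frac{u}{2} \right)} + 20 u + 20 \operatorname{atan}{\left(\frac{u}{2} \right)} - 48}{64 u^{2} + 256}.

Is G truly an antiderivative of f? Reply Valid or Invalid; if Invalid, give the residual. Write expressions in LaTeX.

Invalid: d/du[G] - f = - \frac{5}{32 u^{2} + 128}, which is not 0.

d/du[G] = \frac{- 5 u^{2} + 48 u + 60}{32 u^{4} + 256 u^{2} + 512}
d/du[G] - f(u) = - \frac{5}{32 u^{2} + 128} != 0.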